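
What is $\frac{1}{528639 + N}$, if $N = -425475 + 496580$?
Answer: $\frac{1}{599744} \approx 1.6674 \cdot 10^{-6}$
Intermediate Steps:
$N = 71105$
$\frac{1}{528639 + N} = \frac{1}{528639 + 71105} = \frac{1}{599744}$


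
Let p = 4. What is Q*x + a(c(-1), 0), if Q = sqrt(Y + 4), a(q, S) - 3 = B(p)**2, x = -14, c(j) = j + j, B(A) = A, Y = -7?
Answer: 19 - 14*I*sqrt(3) ≈ 19.0 - 24.249*I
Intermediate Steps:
c(j) = 2*j
a(q, S) = 19 (a(q, S) = 3 + 4**2 = 3 + 16 = 19)
Q = I*sqrt(3) (Q = sqrt(-7 + 4) = sqrt(-3) = I*sqrt(3) ≈ 1.732*I)
Q*x + a(c(-1), 0) = (I*sqrt(3))*(-14) + 19 = -14*I*sqrt(3) + 19 = 19 - 14*I*sqrt(3)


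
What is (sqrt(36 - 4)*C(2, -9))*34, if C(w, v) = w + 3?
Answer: 680*sqrt(2) ≈ 961.67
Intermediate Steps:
C(w, v) = 3 + w
(sqrt(36 - 4)*C(2, -9))*34 = (sqrt(36 - 4)*(3 + 2))*34 = (sqrt(32)*5)*34 = ((4*sqrt(2))*5)*34 = (20*sqrt(2))*34 = 680*sqrt(2)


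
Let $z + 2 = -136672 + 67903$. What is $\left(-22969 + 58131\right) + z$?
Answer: $-33609$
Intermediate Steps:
$z = -68771$ ($z = -2 + \left(-136672 + 67903\right) = -2 - 68769 = -68771$)
$\left(-22969 + 58131\right) + z = \left(-22969 + 58131\right) - 68771 = 35162 - 68771 = -33609$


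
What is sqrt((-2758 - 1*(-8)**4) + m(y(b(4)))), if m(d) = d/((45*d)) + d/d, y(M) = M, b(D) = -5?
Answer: 4*I*sqrt(96370)/15 ≈ 82.783*I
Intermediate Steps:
m(d) = 46/45 (m(d) = d*(1/(45*d)) + 1 = 1/45 + 1 = 46/45)
sqrt((-2758 - 1*(-8)**4) + m(y(b(4)))) = sqrt((-2758 - 1*(-8)**4) + 46/45) = sqrt((-2758 - 1*4096) + 46/45) = sqrt((-2758 - 4096) + 46/45) = sqrt(-6854 + 46/45) = sqrt(-308384/45) = 4*I*sqrt(96370)/15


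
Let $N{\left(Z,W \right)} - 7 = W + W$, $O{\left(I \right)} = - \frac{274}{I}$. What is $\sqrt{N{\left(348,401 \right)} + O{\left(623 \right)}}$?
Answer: $\frac{\sqrt{313825659}}{623} \approx 28.435$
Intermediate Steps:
$N{\left(Z,W \right)} = 7 + 2 W$ ($N{\left(Z,W \right)} = 7 + \left(W + W\right) = 7 + 2 W$)
$\sqrt{N{\left(348,401 \right)} + O{\left(623 \right)}} = \sqrt{\left(7 + 2 \cdot 401\right) - \frac{274}{623}} = \sqrt{\left(7 + 802\right) - \frac{274}{623}} = \sqrt{809 - \frac{274}{623}} = \sqrt{\frac{503733}{623}} = \frac{\sqrt{313825659}}{623}$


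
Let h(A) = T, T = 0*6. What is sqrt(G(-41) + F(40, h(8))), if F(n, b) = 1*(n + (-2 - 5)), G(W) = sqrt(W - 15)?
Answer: sqrt(33 + 2*I*sqrt(14)) ≈ 5.7809 + 0.64724*I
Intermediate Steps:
G(W) = sqrt(-15 + W)
T = 0
h(A) = 0
F(n, b) = -7 + n (F(n, b) = 1*(n - 7) = 1*(-7 + n) = -7 + n)
sqrt(G(-41) + F(40, h(8))) = sqrt(sqrt(-15 - 41) + (-7 + 40)) = sqrt(sqrt(-56) + 33) = sqrt(2*I*sqrt(14) + 33) = sqrt(33 + 2*I*sqrt(14))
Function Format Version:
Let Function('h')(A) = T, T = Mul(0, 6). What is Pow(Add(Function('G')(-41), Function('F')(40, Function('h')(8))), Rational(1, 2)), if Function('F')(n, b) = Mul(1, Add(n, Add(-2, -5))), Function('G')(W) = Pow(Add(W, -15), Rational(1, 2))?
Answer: Pow(Add(33, Mul(2, I, Pow(14, Rational(1, 2)))), Rational(1, 2)) ≈ Add(5.7809, Mul(0.64724, I))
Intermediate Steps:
Function('G')(W) = Pow(Add(-15, W), Rational(1, 2))
T = 0
Function('h')(A) = 0
Function('F')(n, b) = Add(-7, n) (Function('F')(n, b) = Mul(1, Add(n, -7)) = Mul(1, Add(-7, n)) = Add(-7, n))
Pow(Add(Function('G')(-41), Function('F')(40, Function('h')(8))), Rational(1, 2)) = Pow(Add(Pow(Add(-15, -41), Rational(1, 2)), Add(-7, 40)), Rational(1, 2)) = Pow(Add(Pow(-56, Rational(1, 2)), 33), Rational(1, 2)) = Pow(Add(Mul(2, I, Pow(14, Rational(1, 2))), 33), Rational(1, 2)) = Pow(Add(33, Mul(2, I, Pow(14, Rational(1, 2)))), Rational(1, 2))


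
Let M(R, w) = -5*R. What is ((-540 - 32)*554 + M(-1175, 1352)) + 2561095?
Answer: 2250082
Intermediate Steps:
((-540 - 32)*554 + M(-1175, 1352)) + 2561095 = ((-540 - 32)*554 - 5*(-1175)) + 2561095 = (-572*554 + 5875) + 2561095 = (-316888 + 5875) + 2561095 = -311013 + 2561095 = 2250082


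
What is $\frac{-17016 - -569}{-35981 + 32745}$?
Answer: $\frac{16447}{3236} \approx 5.0825$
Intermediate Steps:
$\frac{-17016 - -569}{-35981 + 32745} = \frac{-17016 + \left(-67 + 636\right)}{-3236} = \left(-17016 + 569\right) \left(- \frac{1}{3236}\right) = \left(-16447\right) \left(- \frac{1}{3236}\right) = \frac{16447}{3236}$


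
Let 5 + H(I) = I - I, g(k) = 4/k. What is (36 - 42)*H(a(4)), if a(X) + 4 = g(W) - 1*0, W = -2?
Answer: 30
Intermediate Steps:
a(X) = -6 (a(X) = -4 + (4/(-2) - 1*0) = -4 + (4*(-½) + 0) = -4 + (-2 + 0) = -4 - 2 = -6)
H(I) = -5 (H(I) = -5 + (I - I) = -5 + 0 = -5)
(36 - 42)*H(a(4)) = (36 - 42)*(-5) = -6*(-5) = 30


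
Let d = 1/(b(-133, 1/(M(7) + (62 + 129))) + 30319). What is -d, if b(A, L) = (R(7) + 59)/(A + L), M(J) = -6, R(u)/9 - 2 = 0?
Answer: -24604/745954431 ≈ -3.2983e-5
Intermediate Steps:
R(u) = 18 (R(u) = 18 + 9*0 = 18 + 0 = 18)
b(A, L) = 77/(A + L) (b(A, L) = (18 + 59)/(A + L) = 77/(A + L))
d = 24604/745954431 (d = 1/(77/(-133 + 1/(-6 + (62 + 129))) + 30319) = 1/(77/(-133 + 1/(-6 + 191)) + 30319) = 1/(77/(-133 + 1/185) + 30319) = 1/(77/(-24604/185) + 30319) = 1/(77*(-185/24604) + 30319) = 1/(-14245/24604 + 30319) = 1/(745954431/24604) = 24604/745954431 ≈ 3.2983e-5)
-d = -1*24604/745954431 = -24604/745954431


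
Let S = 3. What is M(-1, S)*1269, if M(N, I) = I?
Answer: 3807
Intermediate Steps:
M(-1, S)*1269 = 3*1269 = 3807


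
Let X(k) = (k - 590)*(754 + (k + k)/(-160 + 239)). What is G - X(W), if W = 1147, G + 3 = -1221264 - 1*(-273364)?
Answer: -109340357/79 ≈ -1.3841e+6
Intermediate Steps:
G = -947903 (G = -3 + (-1221264 - 1*(-273364)) = -3 + (-1221264 + 273364) = -3 - 947900 = -947903)
X(k) = (-590 + k)*(754 + 2*k/79) (X(k) = (-590 + k)*(754 + (2*k)/79) = (-590 + k)*(754 + (2*k)*(1/79)) = (-590 + k)*(754 + 2*k/79))
G - X(W) = -947903 - (-444860 + (2/79)*1147² + (58386/79)*1147) = -947903 - (-444860 + (2/79)*1315609 + 66968742/79) = -947903 - (-444860 + 2631218/79 + 66968742/79) = -947903 - 1*34456020/79 = -947903 - 34456020/79 = -109340357/79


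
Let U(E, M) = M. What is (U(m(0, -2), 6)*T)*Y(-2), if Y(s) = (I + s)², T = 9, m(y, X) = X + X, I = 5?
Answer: 486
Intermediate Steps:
m(y, X) = 2*X
Y(s) = (5 + s)²
(U(m(0, -2), 6)*T)*Y(-2) = (6*9)*(5 - 2)² = 54*3² = 54*9 = 486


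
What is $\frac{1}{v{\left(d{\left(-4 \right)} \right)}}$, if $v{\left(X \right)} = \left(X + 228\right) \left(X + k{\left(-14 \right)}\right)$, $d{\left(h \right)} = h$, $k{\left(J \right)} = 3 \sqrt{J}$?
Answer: $- \frac{1}{7952} - \frac{3 i \sqrt{14}}{31808} \approx -0.00012575 - 0.0003529 i$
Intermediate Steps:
$v{\left(X \right)} = \left(228 + X\right) \left(X + 3 i \sqrt{14}\right)$ ($v{\left(X \right)} = \left(X + 228\right) \left(X + 3 \sqrt{-14}\right) = \left(228 + X\right) \left(X + 3 i \sqrt{14}\right)$)
$\frac{1}{v{\left(d{\left(-4 \right)} \right)}} = \frac{1}{\left(-4\right)^{2} + 228 \left(-4\right) + 684 i \sqrt{14} + 3 i \left(-4\right) \sqrt{14}} = \frac{1}{16 - 912 + 684 i \sqrt{14} - 12 i \sqrt{14}} = \frac{1}{-896 + 672 i \sqrt{14}}$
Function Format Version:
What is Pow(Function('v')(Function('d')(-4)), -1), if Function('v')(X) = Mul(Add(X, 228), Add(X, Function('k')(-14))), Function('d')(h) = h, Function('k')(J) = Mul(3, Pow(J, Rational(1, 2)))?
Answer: Add(Rational(-1, 7952), Mul(Rational(-3, 31808), I, Pow(14, Rational(1, 2)))) ≈ Add(-0.00012575, Mul(-0.00035290, I))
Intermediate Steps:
Function('v')(X) = Mul(Add(228, X), Add(X, Mul(3, I, Pow(14, Rational(1, 2))))) (Function('v')(X) = Mul(Add(X, 228), Add(X, Mul(3, Pow(-14, Rational(1, 2))))) = Mul(Add(228, X), Add(X, Mul(3, Mul(I, Pow(14, Rational(1, 2)))))) = Mul(Add(228, X), Add(X, Mul(3, I, Pow(14, Rational(1, 2))))))
Pow(Function('v')(Function('d')(-4)), -1) = Pow(Add(Pow(-4, 2), Mul(228, -4), Mul(684, I, Pow(14, Rational(1, 2))), Mul(3, I, -4, Pow(14, Rational(1, 2)))), -1) = Pow(Add(16, -912, Mul(684, I, Pow(14, Rational(1, 2))), Mul(-12, I, Pow(14, Rational(1, 2)))), -1) = Pow(Add(-896, Mul(672, I, Pow(14, Rational(1, 2)))), -1)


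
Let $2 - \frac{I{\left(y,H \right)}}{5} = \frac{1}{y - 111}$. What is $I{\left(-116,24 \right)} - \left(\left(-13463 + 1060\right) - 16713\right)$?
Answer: $\frac{6611607}{227} \approx 29126.0$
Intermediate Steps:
$I{\left(y,H \right)} = 10 - \frac{5}{-111 + y}$ ($I{\left(y,H \right)} = 10 - \frac{5}{y - 111} = 10 - \frac{5}{-111 + y}$)
$I{\left(-116,24 \right)} - \left(\left(-13463 + 1060\right) - 16713\right) = \frac{5 \left(-223 + 2 \left(-116\right)\right)}{-111 - 116} - \left(\left(-13463 + 1060\right) - 16713\right) = \frac{5 \left(-223 - 232\right)}{-227} - \left(-12403 - 16713\right) = 5 \left(- \frac{1}{227}\right) \left(-455\right) - -29116 = \frac{2275}{227} + 29116 = \frac{6611607}{227}$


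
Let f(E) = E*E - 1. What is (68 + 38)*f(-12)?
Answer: 15158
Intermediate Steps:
f(E) = -1 + E² (f(E) = E² - 1 = -1 + E²)
(68 + 38)*f(-12) = (68 + 38)*(-1 + (-12)²) = 106*(-1 + 144) = 106*143 = 15158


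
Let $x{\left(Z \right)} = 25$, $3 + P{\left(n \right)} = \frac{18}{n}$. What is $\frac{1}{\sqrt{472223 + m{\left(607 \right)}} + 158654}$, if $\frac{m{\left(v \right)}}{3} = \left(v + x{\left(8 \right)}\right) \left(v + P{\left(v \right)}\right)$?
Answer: $\frac{96302978}{15277870871435} - \frac{\sqrt{595952707439}}{15277870871435} \approx 6.2529 \cdot 10^{-6}$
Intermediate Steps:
$P{\left(n \right)} = -3 + \frac{18}{n}$
$m{\left(v \right)} = 3 \left(25 + v\right) \left(-3 + v + \frac{18}{v}\right)$ ($m{\left(v \right)} = 3 \left(v + 25\right) \left(v - \left(3 - \frac{18}{v}\right)\right) = 3 \left(25 + v\right) \left(-3 + v + \frac{18}{v}\right)$)
$\frac{1}{\sqrt{472223 + m{\left(607 \right)}} + 158654} = \frac{1}{\sqrt{472223 + \left(-171 + 3 \cdot 607^{2} + 66 \cdot 607 + \frac{1350}{607}\right)} + 158654} = \frac{1}{\sqrt{472223 + \left(-171 + 3 \cdot 368449 + 40062 + 1350 \cdot \frac{1}{607}\right)} + 158654} = \frac{1}{\sqrt{472223 + \left(-171 + 1105347 + 40062 + \frac{1350}{607}\right)} + 158654} = \frac{1}{\sqrt{472223 + \frac{695160816}{607}} + 158654} = \frac{1}{\sqrt{\frac{981800177}{607}} + 158654} = \frac{1}{\frac{\sqrt{595952707439}}{607} + 158654} = \frac{1}{158654 + \frac{\sqrt{595952707439}}{607}}$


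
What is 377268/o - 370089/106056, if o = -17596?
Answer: -430774269/17279272 ≈ -24.930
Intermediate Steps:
377268/o - 370089/106056 = 377268/(-17596) - 370089/106056 = 377268*(-1/17596) - 370089*1/106056 = -94317/4399 - 13707/3928 = -430774269/17279272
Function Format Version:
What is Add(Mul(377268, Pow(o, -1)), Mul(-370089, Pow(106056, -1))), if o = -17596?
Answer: Rational(-430774269, 17279272) ≈ -24.930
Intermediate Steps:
Add(Mul(377268, Pow(o, -1)), Mul(-370089, Pow(106056, -1))) = Add(Mul(377268, Pow(-17596, -1)), Mul(-370089, Pow(106056, -1))) = Add(Mul(377268, Rational(-1, 17596)), Mul(-370089, Rational(1, 106056))) = Add(Rational(-94317, 4399), Rational(-13707, 3928)) = Rational(-430774269, 17279272)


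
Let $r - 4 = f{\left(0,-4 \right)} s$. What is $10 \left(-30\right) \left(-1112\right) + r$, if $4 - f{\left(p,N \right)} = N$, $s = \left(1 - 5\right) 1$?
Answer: $333572$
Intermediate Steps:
$s = -4$ ($s = \left(-4\right) 1 = -4$)
$f{\left(p,N \right)} = 4 - N$
$r = -28$ ($r = 4 + \left(4 - -4\right) \left(-4\right) = 4 + \left(4 + 4\right) \left(-4\right) = 4 + 8 \left(-4\right) = 4 - 32 = -28$)
$10 \left(-30\right) \left(-1112\right) + r = 10 \left(-30\right) \left(-1112\right) - 28 = \left(-300\right) \left(-1112\right) - 28 = 333600 - 28 = 333572$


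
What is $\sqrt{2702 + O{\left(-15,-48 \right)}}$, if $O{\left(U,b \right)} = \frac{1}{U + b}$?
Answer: $\frac{5 \sqrt{47663}}{21} \approx 51.981$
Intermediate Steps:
$\sqrt{2702 + O{\left(-15,-48 \right)}} = \sqrt{2702 + \frac{1}{-15 - 48}} = \sqrt{2702 + \frac{1}{-63}} = \sqrt{2702 - \frac{1}{63}} = \sqrt{\frac{170225}{63}} = \frac{5 \sqrt{47663}}{21}$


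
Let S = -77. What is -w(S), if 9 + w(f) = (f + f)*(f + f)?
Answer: -23707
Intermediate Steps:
w(f) = -9 + 4*f² (w(f) = -9 + (f + f)*(f + f) = -9 + (2*f)*(2*f) = -9 + 4*f²)
-w(S) = -(-9 + 4*(-77)²) = -(-9 + 4*5929) = -(-9 + 23716) = -1*23707 = -23707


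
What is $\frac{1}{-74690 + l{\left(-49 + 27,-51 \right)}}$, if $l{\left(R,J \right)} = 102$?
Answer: $- \frac{1}{74588} \approx -1.3407 \cdot 10^{-5}$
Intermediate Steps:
$\frac{1}{-74690 + l{\left(-49 + 27,-51 \right)}} = \frac{1}{-74690 + 102} = \frac{1}{-74588} = - \frac{1}{74588}$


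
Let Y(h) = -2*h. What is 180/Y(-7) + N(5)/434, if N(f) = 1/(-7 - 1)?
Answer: 6377/496 ≈ 12.857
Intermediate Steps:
N(f) = -⅛ (N(f) = 1/(-8) = -⅛)
180/Y(-7) + N(5)/434 = 180/((-2*(-7))) - ⅛/434 = 180/14 - ⅛*1/434 = 180*(1/14) - 1/3472 = 90/7 - 1/3472 = 6377/496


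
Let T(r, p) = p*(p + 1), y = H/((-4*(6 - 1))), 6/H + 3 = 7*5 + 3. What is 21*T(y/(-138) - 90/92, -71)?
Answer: 104370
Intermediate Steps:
H = 6/35 (H = 6/(-3 + (7*5 + 3)) = 6/(-3 + (35 + 3)) = 6/(-3 + 38) = 6/35 ≈ 0.17143)
y = -3/350 (y = 6/(35*((-4*(6 - 1)))) = 6/(35*((-4*5))) = (6/35)/(-20) = (6/35)*(-1/20) = -3/350 ≈ -0.0085714)
T(r, p) = p*(1 + p)
21*T(y/(-138) - 90/92, -71) = 21*(-71*(1 - 71)) = 21*(-71*(-70)) = 21*4970 = 104370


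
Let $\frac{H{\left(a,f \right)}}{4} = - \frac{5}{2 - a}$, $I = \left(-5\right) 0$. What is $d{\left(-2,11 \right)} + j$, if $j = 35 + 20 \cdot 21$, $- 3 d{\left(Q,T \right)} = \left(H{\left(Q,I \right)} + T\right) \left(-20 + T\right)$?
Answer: $473$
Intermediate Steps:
$I = 0$
$H{\left(a,f \right)} = - \frac{20}{2 - a}$ ($H{\left(a,f \right)} = 4 \left(- \frac{5}{2 - a}\right) = - \frac{20}{2 - a}$)
$d{\left(Q,T \right)} = - \frac{\left(-20 + T\right) \left(T + \frac{20}{-2 + Q}\right)}{3}$ ($d{\left(Q,T \right)} = - \frac{\left(\frac{20}{-2 + Q} + T\right) \left(-20 + T\right)}{3} = - \frac{\left(T + \frac{20}{-2 + Q}\right) \left(-20 + T\right)}{3} = - \frac{\left(-20 + T\right) \left(T + \frac{20}{-2 + Q}\right)}{3}$)
$j = 455$ ($j = 35 + 420 = 455$)
$d{\left(-2,11 \right)} + j = \frac{400 - 220 + 11 \left(-2 - 2\right) \left(20 - 11\right)}{3 \left(-2 - 2\right)} + 455 = \frac{400 - 220 + 11 \left(-4\right) \left(20 - 11\right)}{3 \left(-4\right)} + 455 = \frac{1}{3} \left(- \frac{1}{4}\right) \left(400 - 220 + 11 \left(-4\right) 9\right) + 455 = \frac{1}{3} \left(- \frac{1}{4}\right) \left(400 - 220 - 396\right) + 455 = \frac{1}{3} \left(- \frac{1}{4}\right) \left(-216\right) + 455 = 18 + 455 = 473$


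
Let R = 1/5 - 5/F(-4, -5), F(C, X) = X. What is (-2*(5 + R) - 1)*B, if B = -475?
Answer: 6365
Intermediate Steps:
R = 6/5 (R = 1/5 - 5/(-5) = 1*(1/5) - 5*(-1/5) = 1/5 + 1 = 6/5 ≈ 1.2000)
(-2*(5 + R) - 1)*B = (-2*(5 + 6/5) - 1)*(-475) = (-2*31/5 - 1)*(-475) = (-62/5 - 1)*(-475) = -67/5*(-475) = 6365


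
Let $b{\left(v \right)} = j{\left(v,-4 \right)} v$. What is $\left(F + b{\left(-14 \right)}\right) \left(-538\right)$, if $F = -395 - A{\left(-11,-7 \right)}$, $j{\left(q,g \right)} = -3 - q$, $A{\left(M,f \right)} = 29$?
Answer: $310964$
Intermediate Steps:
$F = -424$ ($F = -395 - 29 = -424$)
$b{\left(v \right)} = v \left(-3 - v\right)$ ($b{\left(v \right)} = \left(-3 - v\right) v = v \left(-3 - v\right)$)
$\left(F + b{\left(-14 \right)}\right) \left(-538\right) = \left(-424 - - 14 \left(3 - 14\right)\right) \left(-538\right) = \left(-424 - \left(-14\right) \left(-11\right)\right) \left(-538\right) = \left(-424 - 154\right) \left(-538\right) = \left(-578\right) \left(-538\right) = 310964$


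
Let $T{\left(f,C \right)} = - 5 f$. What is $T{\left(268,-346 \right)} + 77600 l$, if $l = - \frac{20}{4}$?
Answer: $-389340$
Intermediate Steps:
$l = -5$ ($l = \left(-20\right) \frac{1}{4} = -5$)
$T{\left(268,-346 \right)} + 77600 l = \left(-5\right) 268 + 77600 \left(-5\right) = -1340 - 388000 = -389340$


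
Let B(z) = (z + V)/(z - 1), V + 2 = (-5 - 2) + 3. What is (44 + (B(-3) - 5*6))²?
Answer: 4225/16 ≈ 264.06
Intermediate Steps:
V = -6 (V = -2 + ((-5 - 2) + 3) = -2 + (-7 + 3) = -2 - 4 = -6)
B(z) = (-6 + z)/(-1 + z) (B(z) = (z - 6)/(z - 1) = (-6 + z)/(-1 + z))
(44 + (B(-3) - 5*6))² = (44 + ((-6 - 3)/(-1 - 3) - 5*6))² = (44 + (-9/(-4) - 30))² = (44 + (-¼*(-9) - 30))² = (44 + (9/4 - 30))² = (44 - 111/4)² = (65/4)² = 4225/16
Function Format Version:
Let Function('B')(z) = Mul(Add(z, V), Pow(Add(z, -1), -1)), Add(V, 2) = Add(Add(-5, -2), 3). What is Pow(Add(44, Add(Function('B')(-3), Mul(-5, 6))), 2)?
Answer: Rational(4225, 16) ≈ 264.06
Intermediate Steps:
V = -6 (V = Add(-2, Add(Add(-5, -2), 3)) = Add(-2, Add(-7, 3)) = Add(-2, -4) = -6)
Function('B')(z) = Mul(Pow(Add(-1, z), -1), Add(-6, z)) (Function('B')(z) = Mul(Add(z, -6), Pow(Add(z, -1), -1)) = Mul(Add(-6, z), Pow(Add(-1, z), -1)) = Mul(Pow(Add(-1, z), -1), Add(-6, z)))
Pow(Add(44, Add(Function('B')(-3), Mul(-5, 6))), 2) = Pow(Add(44, Add(Mul(Pow(Add(-1, -3), -1), Add(-6, -3)), Mul(-5, 6))), 2) = Pow(Add(44, Add(Mul(Pow(-4, -1), -9), -30)), 2) = Pow(Add(44, Add(Mul(Rational(-1, 4), -9), -30)), 2) = Pow(Add(44, Add(Rational(9, 4), -30)), 2) = Pow(Add(44, Rational(-111, 4)), 2) = Pow(Rational(65, 4), 2) = Rational(4225, 16)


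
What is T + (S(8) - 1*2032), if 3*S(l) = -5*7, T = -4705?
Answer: -20246/3 ≈ -6748.7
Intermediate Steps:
S(l) = -35/3 (S(l) = (-5*7)/3 = (⅓)*(-35) = -35/3)
T + (S(8) - 1*2032) = -4705 + (-35/3 - 1*2032) = -4705 + (-35/3 - 2032) = -4705 - 6131/3 = -20246/3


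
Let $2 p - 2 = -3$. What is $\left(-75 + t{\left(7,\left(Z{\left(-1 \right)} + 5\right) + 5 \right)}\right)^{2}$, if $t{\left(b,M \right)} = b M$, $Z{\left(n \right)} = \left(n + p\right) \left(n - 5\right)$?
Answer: $3364$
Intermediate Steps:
$p = - \frac{1}{2}$ ($p = 1 + \frac{1}{2} \left(-3\right) = 1 - \frac{3}{2} = - \frac{1}{2} \approx -0.5$)
$Z{\left(n \right)} = \left(-5 + n\right) \left(- \frac{1}{2} + n\right)$ ($Z{\left(n \right)} = \left(n - \frac{1}{2}\right) \left(n - 5\right) = \left(- \frac{1}{2} + n\right) \left(-5 + n\right) = \left(-5 + n\right) \left(- \frac{1}{2} + n\right)$)
$t{\left(b,M \right)} = M b$
$\left(-75 + t{\left(7,\left(Z{\left(-1 \right)} + 5\right) + 5 \right)}\right)^{2} = \left(-75 + \left(\left(\left(\frac{5}{2} + \left(-1\right)^{2} - - \frac{11}{2}\right) + 5\right) + 5\right) 7\right)^{2} = \left(-75 + \left(\left(\left(\frac{5}{2} + 1 + \frac{11}{2}\right) + 5\right) + 5\right) 7\right)^{2} = \left(-75 + \left(\left(9 + 5\right) + 5\right) 7\right)^{2} = \left(-75 + \left(14 + 5\right) 7\right)^{2} = \left(-75 + 19 \cdot 7\right)^{2} = \left(-75 + 133\right)^{2} = 58^{2} = 3364$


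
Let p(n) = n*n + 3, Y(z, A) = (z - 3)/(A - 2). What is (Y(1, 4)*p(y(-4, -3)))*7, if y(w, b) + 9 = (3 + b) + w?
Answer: -1204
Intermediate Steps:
Y(z, A) = (-3 + z)/(-2 + A)
y(w, b) = -6 + b + w (y(w, b) = -9 + ((3 + b) + w) = -9 + (3 + b + w) = -6 + b + w)
p(n) = 3 + n**2 (p(n) = n**2 + 3 = 3 + n**2)
(Y(1, 4)*p(y(-4, -3)))*7 = (((-3 + 1)/(-2 + 4))*(3 + (-6 - 3 - 4)**2))*7 = ((-2/2)*(3 + (-13)**2))*7 = (((1/2)*(-2))*(3 + 169))*7 = -1*172*7 = -172*7 = -1204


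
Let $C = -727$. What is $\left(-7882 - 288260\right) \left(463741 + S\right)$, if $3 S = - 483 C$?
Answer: $-171995719896$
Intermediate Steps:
$S = 117047$ ($S = \frac{\left(-483\right) \left(-727\right)}{3} = \frac{1}{3} \cdot 351141 = 117047$)
$\left(-7882 - 288260\right) \left(463741 + S\right) = \left(-7882 - 288260\right) \left(463741 + 117047\right) = \left(-296142\right) 580788 = -171995719896$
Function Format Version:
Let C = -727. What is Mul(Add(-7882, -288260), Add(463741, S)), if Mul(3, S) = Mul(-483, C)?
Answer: -171995719896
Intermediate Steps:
S = 117047 (S = Mul(Rational(1, 3), Mul(-483, -727)) = Mul(Rational(1, 3), 351141) = 117047)
Mul(Add(-7882, -288260), Add(463741, S)) = Mul(Add(-7882, -288260), Add(463741, 117047)) = Mul(-296142, 580788) = -171995719896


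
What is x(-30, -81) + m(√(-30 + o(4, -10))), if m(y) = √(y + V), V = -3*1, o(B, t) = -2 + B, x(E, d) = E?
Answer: -30 + √(-3 + 2*I*√7) ≈ -28.758 + 2.1311*I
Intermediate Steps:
V = -3
m(y) = √(-3 + y) (m(y) = √(y - 3) = √(-3 + y))
x(-30, -81) + m(√(-30 + o(4, -10))) = -30 + √(-3 + √(-30 + (-2 + 4))) = -30 + √(-3 + √(-30 + 2)) = -30 + √(-3 + √(-28)) = -30 + √(-3 + 2*I*√7)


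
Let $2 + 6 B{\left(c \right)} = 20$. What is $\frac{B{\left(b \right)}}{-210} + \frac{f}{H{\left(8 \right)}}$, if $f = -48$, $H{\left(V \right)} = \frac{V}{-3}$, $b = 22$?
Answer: $\frac{1259}{70} \approx 17.986$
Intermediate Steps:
$H{\left(V \right)} = - \frac{V}{3}$ ($H{\left(V \right)} = V \left(- \frac{1}{3}\right) = - \frac{V}{3}$)
$B{\left(c \right)} = 3$ ($B{\left(c \right)} = - \frac{1}{3} + \frac{1}{6} \cdot 20 = - \frac{1}{3} + \frac{10}{3} = 3$)
$\frac{B{\left(b \right)}}{-210} + \frac{f}{H{\left(8 \right)}} = \frac{3}{-210} - \frac{48}{\left(- \frac{1}{3}\right) 8} = 3 \left(- \frac{1}{210}\right) - \frac{48}{- \frac{8}{3}} = - \frac{1}{70} - -18 = - \frac{1}{70} + 18 = \frac{1259}{70}$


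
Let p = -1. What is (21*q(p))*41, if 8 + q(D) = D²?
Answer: -6027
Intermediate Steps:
q(D) = -8 + D²
(21*q(p))*41 = (21*(-8 + (-1)²))*41 = (21*(-8 + 1))*41 = (21*(-7))*41 = -147*41 = -6027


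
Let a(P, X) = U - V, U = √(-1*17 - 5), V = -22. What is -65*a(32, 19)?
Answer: -1430 - 65*I*√22 ≈ -1430.0 - 304.88*I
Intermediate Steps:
U = I*√22 (U = √(-17 - 5) = √(-22) = I*√22 ≈ 4.6904*I)
a(P, X) = 22 + I*√22 (a(P, X) = I*√22 - 1*(-22) = I*√22 + 22 = 22 + I*√22)
-65*a(32, 19) = -65*(22 + I*√22) = -1430 - 65*I*√22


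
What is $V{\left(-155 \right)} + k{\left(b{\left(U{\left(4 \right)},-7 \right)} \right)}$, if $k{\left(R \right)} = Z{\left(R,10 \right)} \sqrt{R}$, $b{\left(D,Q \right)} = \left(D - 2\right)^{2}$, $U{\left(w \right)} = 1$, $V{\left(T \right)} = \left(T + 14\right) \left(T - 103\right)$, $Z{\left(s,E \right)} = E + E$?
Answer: $36398$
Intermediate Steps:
$Z{\left(s,E \right)} = 2 E$
$V{\left(T \right)} = \left(-103 + T\right) \left(14 + T\right)$ ($V{\left(T \right)} = \left(14 + T\right) \left(-103 + T\right) = \left(-103 + T\right) \left(14 + T\right)$)
$b{\left(D,Q \right)} = \left(-2 + D\right)^{2}$
$k{\left(R \right)} = 20 \sqrt{R}$ ($k{\left(R \right)} = 2 \cdot 10 \sqrt{R} = 20 \sqrt{R}$)
$V{\left(-155 \right)} + k{\left(b{\left(U{\left(4 \right)},-7 \right)} \right)} = \left(-1442 + \left(-155\right)^{2} - -13795\right) + 20 \sqrt{\left(-2 + 1\right)^{2}} = \left(-1442 + 24025 + 13795\right) + 20 \sqrt{\left(-1\right)^{2}} = 36378 + 20 \sqrt{1} = 36378 + 20 \cdot 1 = 36378 + 20 = 36398$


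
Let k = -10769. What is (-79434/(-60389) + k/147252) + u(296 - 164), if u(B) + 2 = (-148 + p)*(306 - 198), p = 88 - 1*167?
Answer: -31144691702611/1270343004 ≈ -24517.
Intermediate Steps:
p = -79 (p = 88 - 167 = -79)
u(B) = -24518 (u(B) = -2 + (-148 - 79)*(306 - 198) = -2 - 227*108 = -2 - 24516 = -24518)
(-79434/(-60389) + k/147252) + u(296 - 164) = (-79434/(-60389) - 10769/147252) - 24518 = (-79434*(-1/60389) - 10769*1/147252) - 24518 = (79434/60389 - 10769/147252) - 24518 = 1578069461/1270343004 - 24518 = -31144691702611/1270343004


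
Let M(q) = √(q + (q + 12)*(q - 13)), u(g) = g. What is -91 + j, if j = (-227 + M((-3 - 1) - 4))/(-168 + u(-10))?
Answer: -15971/178 - I*√23/89 ≈ -89.725 - 0.053886*I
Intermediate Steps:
M(q) = √(q + (-13 + q)*(12 + q)) (M(q) = √(q + (12 + q)*(-13 + q)) = √(q + (-13 + q)*(12 + q)))
j = 227/178 - I*√23/89 (j = (-227 + √(-156 + ((-3 - 1) - 4)²))/(-168 - 10) = (-227 + √(-156 + (-4 - 4)²))/(-178) = (-227 + √(-156 + (-8)²))*(-1/178) = (-227 + √(-156 + 64))*(-1/178) = (-227 + √(-92))*(-1/178) = (-227 + 2*I*√23)*(-1/178) = 227/178 - I*√23/89 ≈ 1.2753 - 0.053886*I)
-91 + j = -91 + (227/178 - I*√23/89) = -15971/178 - I*√23/89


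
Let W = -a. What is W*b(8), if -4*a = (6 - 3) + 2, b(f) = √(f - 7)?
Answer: 5/4 ≈ 1.2500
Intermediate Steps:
b(f) = √(-7 + f)
a = -5/4 (a = -((6 - 3) + 2)/4 = -(3 + 2)/4 = -¼*5 = -5/4 ≈ -1.2500)
W = 5/4 (W = -1*(-5/4) = 5/4 ≈ 1.2500)
W*b(8) = 5*√(-7 + 8)/4 = 5*√1/4 = (5/4)*1 = 5/4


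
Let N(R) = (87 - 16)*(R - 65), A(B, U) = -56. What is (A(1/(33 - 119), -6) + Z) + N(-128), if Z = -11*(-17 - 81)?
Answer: -12681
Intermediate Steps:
N(R) = -4615 + 71*R (N(R) = 71*(-65 + R) = -4615 + 71*R)
Z = 1078 (Z = -11*(-98) = 1078)
(A(1/(33 - 119), -6) + Z) + N(-128) = (-56 + 1078) + (-4615 + 71*(-128)) = 1022 + (-4615 - 9088) = 1022 - 13703 = -12681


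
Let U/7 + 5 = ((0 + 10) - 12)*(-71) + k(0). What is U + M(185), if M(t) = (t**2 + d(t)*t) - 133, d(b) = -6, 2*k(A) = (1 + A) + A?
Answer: 67889/2 ≈ 33945.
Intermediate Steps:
k(A) = 1/2 + A (k(A) = ((1 + A) + A)/2 = (1 + 2*A)/2 = 1/2 + A)
M(t) = -133 + t**2 - 6*t (M(t) = (t**2 - 6*t) - 133 = -133 + t**2 - 6*t)
U = 1925/2 (U = -35 + 7*(((0 + 10) - 12)*(-71) + (1/2 + 0)) = -35 + 7*((10 - 12)*(-71) + 1/2) = -35 + 7*(-2*(-71) + 1/2) = -35 + 7*(142 + 1/2) = -35 + 7*(285/2) = -35 + 1995/2 = 1925/2 ≈ 962.50)
U + M(185) = 1925/2 + (-133 + 185**2 - 6*185) = 1925/2 + (-133 + 34225 - 1110) = 1925/2 + 32982 = 67889/2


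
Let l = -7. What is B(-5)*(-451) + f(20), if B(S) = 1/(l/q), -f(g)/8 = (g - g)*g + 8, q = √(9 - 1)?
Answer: -64 + 902*√2/7 ≈ 118.23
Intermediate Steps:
q = 2*√2 (q = √8 = 2*√2 ≈ 2.8284)
f(g) = -64 (f(g) = -8*((g - g)*g + 8) = -8*(0*g + 8) = -8*(0 + 8) = -8*8 = -64)
B(S) = -2*√2/7 (B(S) = 1/(-7*√2/4) = -2*√2/7)
B(-5)*(-451) + f(20) = -2*√2/7*(-451) - 64 = 902*√2/7 - 64 = -64 + 902*√2/7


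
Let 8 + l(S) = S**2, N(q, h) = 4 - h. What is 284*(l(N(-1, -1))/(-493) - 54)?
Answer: -445028/29 ≈ -15346.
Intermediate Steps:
l(S) = -8 + S**2
284*(l(N(-1, -1))/(-493) - 54) = 284*((-8 + (4 - 1*(-1))**2)/(-493) - 54) = 284*((-8 + (4 + 1)**2)*(-1/493) - 54) = 284*((-8 + 5**2)*(-1/493) - 54) = 284*((-8 + 25)*(-1/493) - 54) = 284*(17*(-1/493) - 54) = 284*(-1/29 - 54) = 284*(-1567/29) = -445028/29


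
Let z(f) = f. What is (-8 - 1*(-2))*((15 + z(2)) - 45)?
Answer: 168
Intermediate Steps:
(-8 - 1*(-2))*((15 + z(2)) - 45) = (-8 - 1*(-2))*((15 + 2) - 45) = (-8 + 2)*(17 - 45) = -6*(-28) = 168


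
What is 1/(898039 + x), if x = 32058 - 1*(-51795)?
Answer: 1/981892 ≈ 1.0184e-6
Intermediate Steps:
x = 83853 (x = 32058 + 51795 = 83853)
1/(898039 + x) = 1/(898039 + 83853) = 1/981892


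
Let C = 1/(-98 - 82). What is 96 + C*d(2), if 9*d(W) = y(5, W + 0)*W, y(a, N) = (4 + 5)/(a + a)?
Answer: 86399/900 ≈ 95.999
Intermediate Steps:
C = -1/180 (C = 1/(-180) = -1/180 ≈ -0.0055556)
y(a, N) = 9/(2*a) (y(a, N) = 9/((2*a)) = 9*(1/(2*a)) = 9/(2*a))
d(W) = W/10 (d(W) = (((9/2)/5)*W)/9 = (((9/2)*(⅕))*W)/9 = (9*W/10)/9 = W/10)
96 + C*d(2) = 96 - 2/1800 = 96 - 1/180*⅕ = 96 - 1/900 = 86399/900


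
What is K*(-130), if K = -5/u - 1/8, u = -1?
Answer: -2535/4 ≈ -633.75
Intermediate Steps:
K = 39/8 (K = -5/(-1) - 1/8 = -5*(-1) - 1*1/8 = 5 - 1/8 = 39/8 ≈ 4.8750)
K*(-130) = (39/8)*(-130) = -2535/4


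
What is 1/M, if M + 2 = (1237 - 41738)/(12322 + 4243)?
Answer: -16565/73631 ≈ -0.22497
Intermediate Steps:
M = -73631/16565 (M = -2 + (1237 - 41738)/(12322 + 4243) = -2 - 40501/16565 = -73631/16565 ≈ -4.4450)
1/M = 1/(-73631/16565) = -16565/73631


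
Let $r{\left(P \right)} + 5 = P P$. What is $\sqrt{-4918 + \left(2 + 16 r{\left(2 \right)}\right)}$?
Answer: $6 i \sqrt{137} \approx 70.228 i$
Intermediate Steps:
$r{\left(P \right)} = -5 + P^{2}$ ($r{\left(P \right)} = -5 + P P = -5 + P^{2}$)
$\sqrt{-4918 + \left(2 + 16 r{\left(2 \right)}\right)} = \sqrt{-4918 + \left(2 + 16 \left(-5 + 2^{2}\right)\right)} = \sqrt{-4918 + \left(2 + 16 \left(-5 + 4\right)\right)} = \sqrt{-4918 + \left(2 + 16 \left(-1\right)\right)} = \sqrt{-4918 + \left(2 - 16\right)} = \sqrt{-4918 - 14} = \sqrt{-4932} = 6 i \sqrt{137}$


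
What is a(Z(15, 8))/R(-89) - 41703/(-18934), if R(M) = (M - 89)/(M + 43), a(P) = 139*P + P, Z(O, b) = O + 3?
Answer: 1101126207/1685126 ≈ 653.44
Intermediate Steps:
Z(O, b) = 3 + O
a(P) = 140*P
R(M) = (-89 + M)/(43 + M)
a(Z(15, 8))/R(-89) - 41703/(-18934) = (140*(3 + 15))/(((-89 - 89)/(43 - 89))) - 41703/(-18934) = (140*18)/((-178/(-46))) - 41703*(-1/18934) = 2520/((-1/46*(-178))) + 41703/18934 = 2520/(89/23) + 41703/18934 = 2520*(23/89) + 41703/18934 = 57960/89 + 41703/18934 = 1101126207/1685126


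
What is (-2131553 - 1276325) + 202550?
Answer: -3205328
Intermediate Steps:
(-2131553 - 1276325) + 202550 = -3407878 + 202550 = -3205328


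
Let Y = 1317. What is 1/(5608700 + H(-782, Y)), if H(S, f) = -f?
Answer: 1/5607383 ≈ 1.7834e-7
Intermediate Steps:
1/(5608700 + H(-782, Y)) = 1/(5608700 - 1*1317) = 1/(5608700 - 1317) = 1/5607383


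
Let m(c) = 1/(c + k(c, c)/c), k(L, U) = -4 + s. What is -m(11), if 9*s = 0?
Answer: -11/117 ≈ -0.094017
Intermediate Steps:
s = 0 (s = (1/9)*0 = 0)
k(L, U) = -4 (k(L, U) = -4 + 0 = -4)
m(c) = 1/(c - 4/c)
-m(11) = -11/(-4 + 11**2) = -11/(-4 + 121) = -11/117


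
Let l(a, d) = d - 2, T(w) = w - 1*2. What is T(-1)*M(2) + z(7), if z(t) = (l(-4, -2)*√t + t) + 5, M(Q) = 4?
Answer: -4*√7 ≈ -10.583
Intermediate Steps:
T(w) = -2 + w (T(w) = w - 2 = -2 + w)
l(a, d) = -2 + d
z(t) = 5 + t - 4*√t (z(t) = ((-2 - 2)*√t + t) + 5 = (-4*√t + t) + 5 = (t - 4*√t) + 5 = 5 + t - 4*√t)
T(-1)*M(2) + z(7) = (-2 - 1)*4 + (5 + 7 - 4*√7) = -3*4 + (12 - 4*√7) = -12 + (12 - 4*√7) = -4*√7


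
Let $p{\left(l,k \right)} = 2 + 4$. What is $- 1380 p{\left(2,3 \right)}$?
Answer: $-8280$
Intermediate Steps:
$p{\left(l,k \right)} = 6$
$- 1380 p{\left(2,3 \right)} = \left(-1380\right) 6 = -8280$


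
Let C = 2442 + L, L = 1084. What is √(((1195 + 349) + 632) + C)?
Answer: √5702 ≈ 75.512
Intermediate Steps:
C = 3526 (C = 2442 + 1084 = 3526)
√(((1195 + 349) + 632) + C) = √(((1195 + 349) + 632) + 3526) = √((1544 + 632) + 3526) = √(2176 + 3526) = √5702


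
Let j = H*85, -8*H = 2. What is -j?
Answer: 85/4 ≈ 21.250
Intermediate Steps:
H = -1/4 (H = -1/8*2 = -1/4 ≈ -0.25000)
j = -85/4 (j = -1/4*85 = -85/4 ≈ -21.250)
-j = -1*(-85/4) = 85/4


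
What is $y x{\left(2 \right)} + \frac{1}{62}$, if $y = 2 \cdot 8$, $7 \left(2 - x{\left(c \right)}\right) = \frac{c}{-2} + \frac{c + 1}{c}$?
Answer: $\frac{13399}{434} \approx 30.873$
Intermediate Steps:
$x{\left(c \right)} = 2 + \frac{c}{14} - \frac{1 + c}{7 c}$ ($x{\left(c \right)} = 2 - \frac{\frac{c}{-2} + \frac{c + 1}{c}}{7} = 2 - \frac{c \left(- \frac{1}{2}\right) + \frac{1 + c}{c}}{7} = 2 - \frac{- \frac{c}{2} + \frac{1 + c}{c}}{7} = 2 + \left(\frac{c}{14} - \frac{1 + c}{7 c}\right) = 2 + \frac{c}{14} - \frac{1 + c}{7 c}$)
$y = 16$
$y x{\left(2 \right)} + \frac{1}{62} = 16 \frac{-2 + 2 \left(26 + 2\right)}{14 \cdot 2} + \frac{1}{62} = 16 \cdot \frac{1}{14} \cdot \frac{1}{2} \left(-2 + 2 \cdot 28\right) + \frac{1}{62} = 16 \cdot \frac{1}{14} \cdot \frac{1}{2} \left(-2 + 56\right) + \frac{1}{62} = 16 \cdot \frac{1}{14} \cdot \frac{1}{2} \cdot 54 + \frac{1}{62} = 16 \cdot \frac{27}{14} + \frac{1}{62} = \frac{216}{7} + \frac{1}{62} = \frac{13399}{434}$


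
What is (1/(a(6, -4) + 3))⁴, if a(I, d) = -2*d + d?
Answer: 1/2401 ≈ 0.00041649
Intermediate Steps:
a(I, d) = -d
(1/(a(6, -4) + 3))⁴ = (1/(-1*(-4) + 3))⁴ = (1/(4 + 3))⁴ = (1/7)⁴ = (⅐)⁴ = 1/2401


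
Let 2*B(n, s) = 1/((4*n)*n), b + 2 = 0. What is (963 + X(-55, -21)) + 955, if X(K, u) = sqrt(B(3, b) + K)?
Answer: 1918 + I*sqrt(7918)/12 ≈ 1918.0 + 7.4153*I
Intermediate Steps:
b = -2 (b = -2 + 0 = -2)
B(n, s) = 1/(8*n**2) (B(n, s) = (1/((4*n)*n))/2 = (1/(4*n**2))/2 = 1/(8*n**2))
X(K, u) = sqrt(1/72 + K) (X(K, u) = sqrt((1/8)/3**2 + K) = sqrt((1/8)*(1/9) + K) = sqrt(1/72 + K))
(963 + X(-55, -21)) + 955 = (963 + sqrt(2 + 144*(-55))/12) + 955 = (963 + sqrt(2 - 7920)/12) + 955 = (963 + sqrt(-7918)/12) + 955 = (963 + (I*sqrt(7918))/12) + 955 = (963 + I*sqrt(7918)/12) + 955 = 1918 + I*sqrt(7918)/12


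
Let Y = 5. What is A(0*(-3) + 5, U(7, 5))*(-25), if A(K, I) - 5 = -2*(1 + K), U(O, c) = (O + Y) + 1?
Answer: 175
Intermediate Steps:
U(O, c) = 6 + O (U(O, c) = (O + 5) + 1 = (5 + O) + 1 = 6 + O)
A(K, I) = 3 - 2*K (A(K, I) = 5 - 2*(1 + K) = 5 + (-2 - 2*K) = 3 - 2*K)
A(0*(-3) + 5, U(7, 5))*(-25) = (3 - 2*(0*(-3) + 5))*(-25) = (3 - 2*(0 + 5))*(-25) = (3 - 2*5)*(-25) = (3 - 10)*(-25) = -7*(-25) = 175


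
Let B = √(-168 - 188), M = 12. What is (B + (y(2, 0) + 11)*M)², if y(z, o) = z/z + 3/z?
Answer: 25888 + 648*I*√89 ≈ 25888.0 + 6113.2*I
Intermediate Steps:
B = 2*I*√89 (B = √(-356) = 2*I*√89 ≈ 18.868*I)
y(z, o) = 1 + 3/z
(B + (y(2, 0) + 11)*M)² = (2*I*√89 + ((3 + 2)/2 + 11)*12)² = (2*I*√89 + ((½)*5 + 11)*12)² = (2*I*√89 + (5/2 + 11)*12)² = (2*I*√89 + (27/2)*12)² = (2*I*√89 + 162)² = (162 + 2*I*√89)²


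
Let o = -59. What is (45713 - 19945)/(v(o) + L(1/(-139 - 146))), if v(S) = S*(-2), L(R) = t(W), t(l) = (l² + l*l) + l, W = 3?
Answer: 25768/139 ≈ 185.38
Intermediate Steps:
t(l) = l + 2*l² (t(l) = (l² + l²) + l = 2*l² + l = l + 2*l²)
L(R) = 21 (L(R) = 3*(1 + 2*3) = 3*(1 + 6) = 3*7 = 21)
v(S) = -2*S
(45713 - 19945)/(v(o) + L(1/(-139 - 146))) = (45713 - 19945)/(-2*(-59) + 21) = 25768/(118 + 21) = 25768/139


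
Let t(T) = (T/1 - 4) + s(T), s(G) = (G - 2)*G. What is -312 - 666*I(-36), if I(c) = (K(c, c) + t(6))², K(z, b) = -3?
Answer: -352626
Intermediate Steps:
s(G) = G*(-2 + G) (s(G) = (-2 + G)*G = G*(-2 + G))
t(T) = -4 + T + T*(-2 + T) (t(T) = (T/1 - 4) + T*(-2 + T) = (T*1 - 4) + T*(-2 + T) = (T - 4) + T*(-2 + T) = (-4 + T) + T*(-2 + T) = -4 + T + T*(-2 + T))
I(c) = 529 (I(c) = (-3 + (-4 + 6² - 1*6))² = (-3 + (-4 + 36 - 6))² = (-3 + 26)² = 23² = 529)
-312 - 666*I(-36) = -312 - 666*529 = -312 - 352314 = -352626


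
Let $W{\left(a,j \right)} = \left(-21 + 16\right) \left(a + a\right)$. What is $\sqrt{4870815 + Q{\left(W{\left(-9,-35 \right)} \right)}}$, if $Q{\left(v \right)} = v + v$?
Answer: $\sqrt{4870995} \approx 2207.0$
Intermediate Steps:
$W{\left(a,j \right)} = - 10 a$ ($W{\left(a,j \right)} = - 5 \cdot 2 a = - 10 a$)
$Q{\left(v \right)} = 2 v$
$\sqrt{4870815 + Q{\left(W{\left(-9,-35 \right)} \right)}} = \sqrt{4870815 + 2 \left(\left(-10\right) \left(-9\right)\right)} = \sqrt{4870815 + 2 \cdot 90} = \sqrt{4870815 + 180} = \sqrt{4870995}$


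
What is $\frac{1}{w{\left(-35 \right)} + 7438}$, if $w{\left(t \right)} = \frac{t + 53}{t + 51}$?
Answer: $\frac{8}{59513} \approx 0.00013442$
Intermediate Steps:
$w{\left(t \right)} = \frac{53 + t}{51 + t}$
$\frac{1}{w{\left(-35 \right)} + 7438} = \frac{1}{\frac{53 - 35}{51 - 35} + 7438} = \frac{1}{\frac{1}{16} \cdot 18 + 7438} = \frac{1}{\frac{9}{8} + 7438} = \frac{1}{\frac{59513}{8}} = \frac{8}{59513}$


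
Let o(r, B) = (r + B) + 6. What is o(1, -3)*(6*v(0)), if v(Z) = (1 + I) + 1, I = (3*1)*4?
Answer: 336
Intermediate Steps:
o(r, B) = 6 + B + r (o(r, B) = (B + r) + 6 = 6 + B + r)
I = 12 (I = 3*4 = 12)
v(Z) = 14 (v(Z) = (1 + 12) + 1 = 13 + 1 = 14)
o(1, -3)*(6*v(0)) = (6 - 3 + 1)*(6*14) = 4*84 = 336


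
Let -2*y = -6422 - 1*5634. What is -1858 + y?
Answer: 4170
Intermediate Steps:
y = 6028 (y = -(-6422 - 1*5634)/2 = -(-6422 - 5634)/2 = -½*(-12056) = 6028)
-1858 + y = -1858 + 6028 = 4170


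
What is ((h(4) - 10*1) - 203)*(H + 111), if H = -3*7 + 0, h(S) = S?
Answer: -18810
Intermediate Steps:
H = -21 (H = -21 + 0 = -21)
((h(4) - 10*1) - 203)*(H + 111) = ((4 - 10*1) - 203)*(-21 + 111) = ((4 - 10) - 203)*90 = (-6 - 203)*90 = -209*90 = -18810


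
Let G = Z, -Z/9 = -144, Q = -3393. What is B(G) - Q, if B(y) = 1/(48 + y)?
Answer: 4560193/1344 ≈ 3393.0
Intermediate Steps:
Z = 1296 (Z = -9*(-144) = 1296)
G = 1296
B(G) - Q = 1/(48 + 1296) - 1*(-3393) = 1/1344 + 3393 = 4560193/1344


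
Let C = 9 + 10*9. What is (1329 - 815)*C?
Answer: 50886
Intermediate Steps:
C = 99 (C = 9 + 90 = 99)
(1329 - 815)*C = (1329 - 815)*99 = 514*99 = 50886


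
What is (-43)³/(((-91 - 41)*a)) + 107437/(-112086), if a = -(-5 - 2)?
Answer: 1468724969/17261244 ≈ 85.088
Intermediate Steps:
a = 7 (a = -1*(-7) = 7)
(-43)³/(((-91 - 41)*a)) + 107437/(-112086) = (-43)³/(((-91 - 41)*7)) + 107437/(-112086) = -79507/((-132*7)) + 107437*(-1/112086) = -79507/(-924) - 107437/112086 = -79507*(-1/924) - 107437/112086 = 79507/924 - 107437/112086 = 1468724969/17261244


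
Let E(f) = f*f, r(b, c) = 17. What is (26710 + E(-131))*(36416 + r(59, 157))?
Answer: 1598352143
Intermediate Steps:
E(f) = f**2
(26710 + E(-131))*(36416 + r(59, 157)) = (26710 + (-131)**2)*(36416 + 17) = (26710 + 17161)*36433 = 43871*36433 = 1598352143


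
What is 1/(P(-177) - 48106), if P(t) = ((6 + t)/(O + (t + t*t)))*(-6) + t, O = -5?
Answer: -31147/1503869575 ≈ -2.0711e-5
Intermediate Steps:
P(t) = t - 6*(6 + t)/(-5 + t + t²) (P(t) = ((6 + t)/(-5 + (t + t*t)))*(-6) + t = ((6 + t)/(-5 + (t + t²)))*(-6) + t = ((6 + t)/(-5 + t + t²))*(-6) + t = -6*(6 + t)/(-5 + t + t²) + t = t - 6*(6 + t)/(-5 + t + t²))
1/(P(-177) - 48106) = 1/((-36 + (-177)² + (-177)³ - 11*(-177))/(-5 - 177 + (-177)²) - 48106) = 1/((-36 + 31329 - 5545233 + 1947)/(-5 - 177 + 31329) - 48106) = 1/(-5511993/31147 - 48106) = 1/(-1503869575/31147) = -31147/1503869575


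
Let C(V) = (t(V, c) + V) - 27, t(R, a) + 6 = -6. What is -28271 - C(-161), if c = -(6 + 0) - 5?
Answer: -28071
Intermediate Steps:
c = -11 (c = -1*6 - 5 = -6 - 5 = -11)
t(R, a) = -12 (t(R, a) = -6 - 6 = -12)
C(V) = -39 + V (C(V) = (-12 + V) - 27 = -39 + V)
-28271 - C(-161) = -28271 - (-39 - 161) = -28271 - 1*(-200) = -28271 + 200 = -28071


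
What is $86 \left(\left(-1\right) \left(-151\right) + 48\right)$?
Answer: $17114$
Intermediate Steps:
$86 \left(\left(-1\right) \left(-151\right) + 48\right) = 86 \left(151 + 48\right) = 86 \cdot 199 = 17114$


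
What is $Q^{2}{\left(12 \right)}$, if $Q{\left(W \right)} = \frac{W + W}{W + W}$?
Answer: $1$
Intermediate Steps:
$Q{\left(W \right)} = 1$ ($Q{\left(W \right)} = \frac{2 W}{2 W} = 2 W \frac{1}{2 W} = 1$)
$Q^{2}{\left(12 \right)} = 1^{2} = 1$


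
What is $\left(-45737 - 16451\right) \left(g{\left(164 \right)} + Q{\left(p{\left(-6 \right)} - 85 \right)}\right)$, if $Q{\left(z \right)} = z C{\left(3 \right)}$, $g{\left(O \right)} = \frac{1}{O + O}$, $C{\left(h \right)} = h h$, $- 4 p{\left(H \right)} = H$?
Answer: $\frac{3832195577}{82} \approx 4.6734 \cdot 10^{7}$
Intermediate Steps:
$p{\left(H \right)} = - \frac{H}{4}$
$C{\left(h \right)} = h^{2}$
$g{\left(O \right)} = \frac{1}{2 O}$
$Q{\left(z \right)} = 9 z$ ($Q{\left(z \right)} = z 3^{2} = z 9 = 9 z$)
$\left(-45737 - 16451\right) \left(g{\left(164 \right)} + Q{\left(p{\left(-6 \right)} - 85 \right)}\right) = \left(-45737 - 16451\right) \left(\frac{1}{2 \cdot 164} + 9 \left(\left(- \frac{1}{4}\right) \left(-6\right) - 85\right)\right) = - 62188 \left(\frac{1}{2} \cdot \frac{1}{164} + 9 \left(\frac{3}{2} - 85\right)\right) = - 62188 \left(\frac{1}{328} + 9 \left(- \frac{167}{2}\right)\right) = - 62188 \left(\frac{1}{328} - \frac{1503}{2}\right) = \left(-62188\right) \left(- \frac{246491}{328}\right) = \frac{3832195577}{82}$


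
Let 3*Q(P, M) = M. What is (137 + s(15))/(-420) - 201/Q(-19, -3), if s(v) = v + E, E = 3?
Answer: 16853/84 ≈ 200.63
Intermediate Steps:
s(v) = 3 + v (s(v) = v + 3 = 3 + v)
Q(P, M) = M/3
(137 + s(15))/(-420) - 201/Q(-19, -3) = (137 + (3 + 15))/(-420) - 201/((1/3)*(-3)) = (137 + 18)*(-1/420) - 201/(-1) = 155*(-1/420) - 201*(-1) = -31/84 + 201 = 16853/84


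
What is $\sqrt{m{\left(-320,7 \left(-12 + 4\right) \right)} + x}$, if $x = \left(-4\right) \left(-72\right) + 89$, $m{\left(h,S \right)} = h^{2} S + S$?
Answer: $i \sqrt{5734079} \approx 2394.6 i$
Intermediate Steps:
$m{\left(h,S \right)} = S + S h^{2}$ ($m{\left(h,S \right)} = S h^{2} + S = S + S h^{2}$)
$x = 377$ ($x = 288 + 89 = 377$)
$\sqrt{m{\left(-320,7 \left(-12 + 4\right) \right)} + x} = \sqrt{7 \left(-12 + 4\right) \left(1 + \left(-320\right)^{2}\right) + 377} = \sqrt{7 \left(-8\right) \left(1 + 102400\right) + 377} = \sqrt{\left(-56\right) 102401 + 377} = \sqrt{-5734456 + 377} = \sqrt{-5734079} = i \sqrt{5734079}$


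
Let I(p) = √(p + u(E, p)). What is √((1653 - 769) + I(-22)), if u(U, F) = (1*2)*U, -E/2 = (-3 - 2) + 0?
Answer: √(884 + I*√2) ≈ 29.732 + 0.0238*I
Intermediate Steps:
E = 10 (E = -2*((-3 - 2) + 0) = -2*(-5 + 0) = -2*(-5) = 10)
u(U, F) = 2*U
I(p) = √(20 + p) (I(p) = √(p + 2*10) = √(p + 20) = √(20 + p))
√((1653 - 769) + I(-22)) = √((1653 - 769) + √(20 - 22)) = √(884 + √(-2)) = √(884 + I*√2)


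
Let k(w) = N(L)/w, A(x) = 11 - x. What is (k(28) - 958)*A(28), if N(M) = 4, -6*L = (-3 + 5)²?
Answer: 113985/7 ≈ 16284.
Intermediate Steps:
L = -⅔ (L = -(-3 + 5)²/6 = -⅙*2² = -⅙*4 = -⅔ ≈ -0.66667)
k(w) = 4/w
(k(28) - 958)*A(28) = (4/28 - 958)*(11 - 1*28) = (4*(1/28) - 958)*(11 - 28) = (⅐ - 958)*(-17) = -6705/7*(-17) = 113985/7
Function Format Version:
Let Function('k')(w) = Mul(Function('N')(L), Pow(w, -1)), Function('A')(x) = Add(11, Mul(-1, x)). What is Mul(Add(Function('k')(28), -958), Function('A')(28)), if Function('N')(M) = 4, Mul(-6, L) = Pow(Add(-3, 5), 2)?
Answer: Rational(113985, 7) ≈ 16284.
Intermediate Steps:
L = Rational(-2, 3) (L = Mul(Rational(-1, 6), Pow(Add(-3, 5), 2)) = Mul(Rational(-1, 6), Pow(2, 2)) = Mul(Rational(-1, 6), 4) = Rational(-2, 3) ≈ -0.66667)
Function('k')(w) = Mul(4, Pow(w, -1))
Mul(Add(Function('k')(28), -958), Function('A')(28)) = Mul(Add(Mul(4, Pow(28, -1)), -958), Add(11, Mul(-1, 28))) = Mul(Add(Mul(4, Rational(1, 28)), -958), Add(11, -28)) = Mul(Add(Rational(1, 7), -958), -17) = Mul(Rational(-6705, 7), -17) = Rational(113985, 7)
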